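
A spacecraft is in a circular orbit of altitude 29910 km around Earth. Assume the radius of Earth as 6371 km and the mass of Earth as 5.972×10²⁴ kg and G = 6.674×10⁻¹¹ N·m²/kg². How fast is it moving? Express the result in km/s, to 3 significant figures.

μ = GM = 6.674×10⁻¹¹ × 5.972×10²⁴ = 3.986×10¹⁴ m³/s².
r = 6371 + 29910 = 36281 km = 3.6281×10⁷ m.
For a circular orbit v = √(μ/r) = √(3.986×10¹⁴ / 3.628×10⁷) = √(1.099×10⁷) = 3314 m/s.
That is 3.314 km/s.

v ≈ 3.31 km/s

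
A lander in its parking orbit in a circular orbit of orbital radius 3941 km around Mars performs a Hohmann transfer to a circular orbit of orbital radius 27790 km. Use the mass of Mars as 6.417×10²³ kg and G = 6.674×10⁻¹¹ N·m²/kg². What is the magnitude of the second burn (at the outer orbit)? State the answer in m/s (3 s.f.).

μ = GM = 6.674×10⁻¹¹ × 6.417×10²³ = 4.283×10¹³ m³/s².
r₁ = 3941 km = 3.941×10⁶ m.
r₂ = 27790 km = 2.779×10⁷ m.
Transfer ellipse a_t = (r₁ + r₂)/2 = 1.587×10⁷ m.
At r₁: circular v_c1 = √(μ/r₁) = 3297 m/s; transfer-periapsis v_p = √[μ(2/r₁ − 1/a_t)] = 4363 m/s.
At r₂: circular v_c2 = √(μ/r₂) = 1241 m/s; transfer-apoapsis v_a = √[μ(2/r₂ − 1/a_t)] = 618.7 m/s.
Δv₂ = v_c2 − v_a = 622.7 m/s.

Δv ≈ 623 m/s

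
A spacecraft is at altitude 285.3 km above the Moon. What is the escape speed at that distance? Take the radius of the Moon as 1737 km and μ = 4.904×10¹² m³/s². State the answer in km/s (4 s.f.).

v_esc ≈ 2.202 km/s

r = 1737 + 285.3 = 2022.3 km = 2.0223×10⁶ m.
Escape speed v_esc = √(2μ/r) = √(2 × 4.904×10¹² / 2.022×10⁶) = √(4.850×10⁶) = 2202 m/s.
= 2.202 km/s.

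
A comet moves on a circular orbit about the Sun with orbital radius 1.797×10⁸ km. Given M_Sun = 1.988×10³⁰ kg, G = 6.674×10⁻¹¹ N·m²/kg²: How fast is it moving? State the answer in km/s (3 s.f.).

μ = GM = 6.674×10⁻¹¹ × 1.988×10³⁰ = 1.327×10²⁰ m³/s².
r = 1.797×10⁸ km = 1.797×10¹¹ m.
For a circular orbit v = √(μ/r) = √(1.327×10²⁰ / 1.797×10¹¹) = √(7.383×10⁸) = 27170 m/s.
That is 27.17 km/s.

v ≈ 27.2 km/s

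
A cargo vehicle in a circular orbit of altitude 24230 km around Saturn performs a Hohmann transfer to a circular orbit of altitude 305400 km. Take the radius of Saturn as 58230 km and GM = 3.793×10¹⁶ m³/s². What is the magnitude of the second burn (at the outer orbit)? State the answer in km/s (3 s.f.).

Δv ≈ 4.00 km/s

r₁ = 58230 + 24230 = 82460 km = 8.2460×10⁷ m.
r₂ = 58230 + 305400 = 363630 km = 3.6363×10⁸ m.
Transfer ellipse a_t = (r₁ + r₂)/2 = 2.230×10⁸ m.
At r₁: circular v_c1 = √(μ/r₁) = 21450 m/s; transfer-perikrone v_p = √[μ(2/r₁ − 1/a_t)] = 27380 m/s.
At r₂: circular v_c2 = √(μ/r₂) = 10210 m/s; transfer-apokrone v_a = √[μ(2/r₂ − 1/a_t)] = 6210 m/s.
Δv₂ = v_c2 − v_a = 4003 m/s.
= 4.003 km/s.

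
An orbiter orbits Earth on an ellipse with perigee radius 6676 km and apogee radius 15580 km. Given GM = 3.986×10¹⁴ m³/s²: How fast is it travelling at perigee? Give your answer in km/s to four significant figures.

v ≈ 9.143 km/s

Semi-major axis a = (r_p + r_a)/2 = 11128 km = 1.113×10⁷ m.
Vis-viva: v² = μ(2/r − 1/a) = 3.986×10¹⁴ × (2.996×10⁻⁷ − 8.986×10⁻⁸) = 8.359×10⁷ m²/s².
v = 9143 m/s = 9.143 km/s.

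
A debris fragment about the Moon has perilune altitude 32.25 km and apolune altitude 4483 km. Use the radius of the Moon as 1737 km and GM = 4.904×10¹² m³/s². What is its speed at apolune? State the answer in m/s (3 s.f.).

r_p = 1737 + 32.25 = 1769.2 km = 1.7692×10⁶ m.
r_a = 1737 + 4483 = 6220.0 km = 6.2200×10⁶ m.
Semi-major axis a = (r_p + r_a)/2 = 3994.6 km = 3.995×10⁶ m.
Vis-viva: v² = μ(2/r − 1/a) = 4.904×10¹² × (3.215×10⁻⁷ − 2.503×10⁻⁷) = 3.492×10⁵ m²/s².
v = 590.9 m/s.

v ≈ 591 m/s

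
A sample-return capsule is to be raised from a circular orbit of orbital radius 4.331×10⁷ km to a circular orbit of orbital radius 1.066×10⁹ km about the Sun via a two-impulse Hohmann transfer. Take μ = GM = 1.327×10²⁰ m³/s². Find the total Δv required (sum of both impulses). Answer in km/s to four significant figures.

r₁ = 4.331×10⁷ km = 4.331×10¹⁰ m.
r₂ = 1.066×10⁹ km = 1.066×10¹² m.
Transfer ellipse a_t = (r₁ + r₂)/2 = 5.547×10¹¹ m.
At r₁: circular v_c1 = √(μ/r₁) = 55350 m/s; transfer-perihelion v_p = √[μ(2/r₁ − 1/a_t)] = 76740 m/s.
Δv₁ = v_p − v_c1 = 21380 m/s.
At r₂: circular v_c2 = √(μ/r₂) = 11160 m/s; transfer-aphelion v_a = √[μ(2/r₂ − 1/a_t)] = 3118 m/s.
Δv₂ = v_c2 − v_a = 8040 m/s.
Total Δv = Δv₁ + Δv₂ = 29420 m/s = 29.42 km/s.

Δv_total ≈ 29.42 km/s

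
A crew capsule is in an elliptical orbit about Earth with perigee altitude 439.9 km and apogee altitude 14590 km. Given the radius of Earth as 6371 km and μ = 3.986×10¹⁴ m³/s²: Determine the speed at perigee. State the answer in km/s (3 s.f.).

v ≈ 9.40 km/s

r_p = 6371 + 439.9 = 6810.9 km = 6.8109×10⁶ m.
r_a = 6371 + 14590 = 20961 km = 2.0961×10⁷ m.
Semi-major axis a = (r_p + r_a)/2 = 13886 km = 1.389×10⁷ m.
Vis-viva: v² = μ(2/r − 1/a) = 3.986×10¹⁴ × (2.936×10⁻⁷ − 7.202×10⁻⁸) = 8.834×10⁷ m²/s².
v = 9399 m/s = 9.399 km/s.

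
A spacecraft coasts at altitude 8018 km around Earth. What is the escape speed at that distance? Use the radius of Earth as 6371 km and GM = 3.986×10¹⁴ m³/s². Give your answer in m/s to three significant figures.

v_esc ≈ 7440 m/s

r = 6371 + 8018 = 14389 km = 1.4389×10⁷ m.
Escape speed v_esc = √(2μ/r) = √(2 × 3.986×10¹⁴ / 1.439×10⁷) = √(5.540×10⁷) = 7443 m/s.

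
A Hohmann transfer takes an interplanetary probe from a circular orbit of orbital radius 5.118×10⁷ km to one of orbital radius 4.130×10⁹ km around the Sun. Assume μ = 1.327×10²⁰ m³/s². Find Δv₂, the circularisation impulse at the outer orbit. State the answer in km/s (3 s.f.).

Δv ≈ 4.78 km/s

r₁ = 5.118×10⁷ km = 5.118×10¹⁰ m.
r₂ = 4.130×10⁹ km = 4.130×10¹² m.
Transfer ellipse a_t = (r₁ + r₂)/2 = 2.091×10¹² m.
At r₁: circular v_c1 = √(μ/r₁) = 50920 m/s; transfer-perihelion v_p = √[μ(2/r₁ − 1/a_t)] = 71570 m/s.
At r₂: circular v_c2 = √(μ/r₂) = 5668 m/s; transfer-aphelion v_a = √[μ(2/r₂ − 1/a_t)] = 886.9 m/s.
Δv₂ = v_c2 − v_a = 4781 m/s.
= 4.781 km/s.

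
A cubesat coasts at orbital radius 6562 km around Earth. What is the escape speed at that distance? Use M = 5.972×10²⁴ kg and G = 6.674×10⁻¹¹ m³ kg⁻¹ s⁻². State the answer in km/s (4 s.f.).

v_esc ≈ 11.02 km/s

μ = GM = 6.674×10⁻¹¹ × 5.972×10²⁴ = 3.986×10¹⁴ m³/s².
r = 6562 km = 6.562×10⁶ m.
Escape speed v_esc = √(2μ/r) = √(2 × 3.986×10¹⁴ / 6.562×10⁶) = √(1.215×10⁸) = 11020 m/s.
= 11.02 km/s.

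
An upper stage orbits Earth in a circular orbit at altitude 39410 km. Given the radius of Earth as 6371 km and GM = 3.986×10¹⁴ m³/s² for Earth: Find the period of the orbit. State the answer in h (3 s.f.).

T ≈ 27.1 h

r = 6371 + 39410 = 45781 km = 4.5781×10⁷ m.
Kepler's third law: T = 2π√(r³/μ) = 2π√((4.578×10⁷)³ / 3.986×10¹⁴).
r³/μ = 2.407×10⁸ s², so T = 2π × 1.552×10⁴ = 9.749×10⁴ s.
Converting: 9.749×10⁴ s ÷ 3600 = 27.08 h.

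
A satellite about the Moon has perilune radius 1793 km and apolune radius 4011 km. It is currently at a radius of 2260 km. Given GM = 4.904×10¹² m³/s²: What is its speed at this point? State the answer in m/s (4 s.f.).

Semi-major axis a = (r_p + r_a)/2 = 2902.0 km = 2.902×10⁶ m.
Vis-viva: v² = μ(2/r − 1/a) = 4.904×10¹² × (8.850×10⁻⁷ − 3.446×10⁻⁷) = 2.650×10⁶ m²/s².
v = 1628 m/s.

v ≈ 1628 m/s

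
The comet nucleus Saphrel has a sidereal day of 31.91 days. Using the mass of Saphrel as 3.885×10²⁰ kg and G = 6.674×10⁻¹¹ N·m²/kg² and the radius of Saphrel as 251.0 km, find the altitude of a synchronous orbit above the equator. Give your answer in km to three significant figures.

h_sync ≈ 16800 km

μ = GM = 6.674×10⁻¹¹ × 3.885×10²⁰ = 2.593×10¹⁰ m³/s².
T = 31.91 days = 2.757×10⁶ s.
A synchronous orbit has period T, so by Kepler's third law a = (μT²/4π²)^(1/3).
μT²/4π² = 2.593×10¹⁰ × (2.757×10⁶)² / 39.48 = 4.992×10²¹ m³.
a = 1.709×10⁷ m = 17091 km.
Altitude h = a − R = 17091 − 251.0 = 16840 km.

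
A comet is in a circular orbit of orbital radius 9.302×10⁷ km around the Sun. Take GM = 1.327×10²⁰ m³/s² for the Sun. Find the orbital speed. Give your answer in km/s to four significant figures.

r = 9.302×10⁷ km = 9.302×10¹⁰ m.
For a circular orbit v = √(μ/r) = √(1.327×10²⁰ / 9.302×10¹⁰) = √(1.427×10⁹) = 37770 m/s.
That is 37.77 km/s.

v ≈ 37.77 km/s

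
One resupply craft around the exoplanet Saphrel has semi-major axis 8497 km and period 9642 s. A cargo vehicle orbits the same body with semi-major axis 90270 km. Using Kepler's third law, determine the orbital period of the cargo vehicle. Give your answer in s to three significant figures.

Kepler's third law: T² ∝ a³, so T₂ = T₁ (a₂/a₁)^(3/2).
a₂/a₁ = 10.62, (a₂/a₁)^(3/2) = 34.63.
T₂ = 9642 × 34.63 = 3.339×10⁵ s.

T₂ ≈ 3.34×10⁵ s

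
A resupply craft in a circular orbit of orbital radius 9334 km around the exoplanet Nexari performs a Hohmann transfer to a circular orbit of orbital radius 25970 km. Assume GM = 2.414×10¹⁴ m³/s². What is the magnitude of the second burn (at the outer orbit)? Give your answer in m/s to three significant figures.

Δv ≈ 832 m/s

r₁ = 9334 km = 9.334×10⁶ m.
r₂ = 25970 km = 2.597×10⁷ m.
Transfer ellipse a_t = (r₁ + r₂)/2 = 1.765×10⁷ m.
At r₁: circular v_c1 = √(μ/r₁) = 5086 m/s; transfer-periapsis v_p = √[μ(2/r₁ − 1/a_t)] = 6168 m/s.
At r₂: circular v_c2 = √(μ/r₂) = 3049 m/s; transfer-apoapsis v_a = √[μ(2/r₂ − 1/a_t)] = 2217 m/s.
Δv₂ = v_c2 − v_a = 831.8 m/s.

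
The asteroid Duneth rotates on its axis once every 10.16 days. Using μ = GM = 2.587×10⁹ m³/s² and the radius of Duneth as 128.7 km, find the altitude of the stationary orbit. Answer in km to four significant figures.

h_sync ≈ 3567 km

T = 10.16 days = 8.778×10⁵ s.
A synchronous orbit has period T, so by Kepler's third law a = (μT²/4π²)^(1/3).
μT²/4π² = 2.587×10⁹ × (8.778×10⁵)² / 39.48 = 5.050×10¹⁹ m³.
a = 3.696×10⁶ m = 3696.2 km.
Altitude h = a − R = 3696.2 − 128.7 = 3567.5 km.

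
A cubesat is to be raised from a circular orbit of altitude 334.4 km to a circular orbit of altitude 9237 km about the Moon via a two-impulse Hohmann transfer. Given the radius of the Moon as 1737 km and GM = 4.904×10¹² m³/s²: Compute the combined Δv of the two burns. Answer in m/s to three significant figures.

Δv_total ≈ 749 m/s

r₁ = 1737 + 334.4 = 2071.4 km = 2.0714×10⁶ m.
r₂ = 1737 + 9237 = 10974 km = 1.0974×10⁷ m.
Transfer ellipse a_t = (r₁ + r₂)/2 = 6.523×10⁶ m.
At r₁: circular v_c1 = √(μ/r₁) = 1539 m/s; transfer-perilune v_p = √[μ(2/r₁ − 1/a_t)] = 1996 m/s.
Δv₁ = v_p − v_c1 = 457.1 m/s.
At r₂: circular v_c2 = √(μ/r₂) = 668.5 m/s; transfer-apolune v_a = √[μ(2/r₂ − 1/a_t)] = 376.7 m/s.
Δv₂ = v_c2 − v_a = 291.8 m/s.
Total Δv = Δv₁ + Δv₂ = 748.9 m/s.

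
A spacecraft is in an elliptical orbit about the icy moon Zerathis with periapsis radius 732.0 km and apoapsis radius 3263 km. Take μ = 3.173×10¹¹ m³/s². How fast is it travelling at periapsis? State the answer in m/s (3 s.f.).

v ≈ 841 m/s

Semi-major axis a = (r_p + r_a)/2 = 1997.5 km = 1.998×10⁶ m.
Vis-viva: v² = μ(2/r − 1/a) = 3.173×10¹¹ × (2.732×10⁻⁶ − 5.006×10⁻⁷) = 7.081×10⁵ m²/s².
v = 841.5 m/s.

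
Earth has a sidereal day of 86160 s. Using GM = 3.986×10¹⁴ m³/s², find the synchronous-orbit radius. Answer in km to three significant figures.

A synchronous orbit has period T, so by Kepler's third law a = (μT²/4π²)^(1/3).
μT²/4π² = 3.986×10¹⁴ × (8.616×10⁴)² / 39.48 = 7.495×10²² m³.
a = 4.216×10⁷ m = 42163 km.

r_sync ≈ 42200 km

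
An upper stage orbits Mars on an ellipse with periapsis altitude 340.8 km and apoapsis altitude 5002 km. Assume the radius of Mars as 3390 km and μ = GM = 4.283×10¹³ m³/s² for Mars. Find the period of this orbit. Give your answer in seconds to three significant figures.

T ≈ 14300 seconds

r_p = 3390 + 340.8 = 3730.8 km = 3.7308×10⁶ m.
r_a = 3390 + 5002 = 8392.0 km = 8.3920×10⁶ m.
Semi-major axis a = (r_p + r_a)/2 = (3730.8 + 8392.0)/2 = 6061.4 km = 6.061×10⁶ m.
By Kepler's third law T = 2π√(a³/μ) = 2π × 2.280×10³ = 1.433×10⁴ s.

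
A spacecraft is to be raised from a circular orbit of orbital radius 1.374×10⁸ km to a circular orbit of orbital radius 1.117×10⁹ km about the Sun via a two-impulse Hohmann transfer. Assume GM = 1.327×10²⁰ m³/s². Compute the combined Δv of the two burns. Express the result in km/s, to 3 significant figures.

Δv_total ≈ 16.2 km/s

r₁ = 1.374×10⁸ km = 1.374×10¹¹ m.
r₂ = 1.117×10⁹ km = 1.117×10¹² m.
Transfer ellipse a_t = (r₁ + r₂)/2 = 6.272×10¹¹ m.
At r₁: circular v_c1 = √(μ/r₁) = 31080 m/s; transfer-perihelion v_p = √[μ(2/r₁ − 1/a_t)] = 41470 m/s.
Δv₁ = v_p − v_c1 = 10400 m/s.
At r₂: circular v_c2 = √(μ/r₂) = 10900 m/s; transfer-aphelion v_a = √[μ(2/r₂ − 1/a_t)] = 5102 m/s.
Δv₂ = v_c2 − v_a = 5798 m/s.
Total Δv = Δv₁ + Δv₂ = 16190 m/s = 16.19 km/s.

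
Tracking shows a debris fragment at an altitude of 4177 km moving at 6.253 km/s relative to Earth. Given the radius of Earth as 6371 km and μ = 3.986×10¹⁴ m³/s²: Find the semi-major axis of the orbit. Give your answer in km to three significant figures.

r = 6371 + 4177 = 10548 km = 1.055×10⁷ m.
Specific orbital energy ε = v²/2 − μ/r = (6253)²/2 − 3.986×10¹⁴/1.055×10⁷ = -1.824×10⁷ J/kg.
Since ε = −μ/(2a), a = −μ/(2ε) = 1.093×10⁷ m = 10927 km.

a ≈ 10900 km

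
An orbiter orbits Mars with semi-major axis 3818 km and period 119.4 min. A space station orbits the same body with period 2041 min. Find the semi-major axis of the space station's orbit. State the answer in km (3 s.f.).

a₂ ≈ 25300 km

Kepler's third law: a³ ∝ T², so a₂ = a₁ (T₂/T₁)^(2/3).
T₂/T₁ = 17.09, (T₂/T₁)^(2/3) = 6.636.
a₂ = 3818 × 6.636 = 25340 km.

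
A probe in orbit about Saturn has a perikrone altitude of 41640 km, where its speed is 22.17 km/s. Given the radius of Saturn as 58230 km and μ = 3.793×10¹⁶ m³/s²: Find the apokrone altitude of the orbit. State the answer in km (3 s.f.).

r_p = 58230 + 41640 = 99870 km = 9.987×10⁷ m.
Specific energy ε = v²/2 − μ/r = -1.340×10⁸ J/kg, so a = −μ/(2ε) = 1.415×10⁸ m.
The apsides satisfy r_p + r_a = 2a, so the apokrone radius is 2a − r_p = 1.831×10⁸ m = 1.8311×10⁵ km.
Apokrone altitude = 1.8311×10⁵ − 58230 = 1.2488×10⁵ km.

apokrone altitude ≈ 1.25×10⁵ km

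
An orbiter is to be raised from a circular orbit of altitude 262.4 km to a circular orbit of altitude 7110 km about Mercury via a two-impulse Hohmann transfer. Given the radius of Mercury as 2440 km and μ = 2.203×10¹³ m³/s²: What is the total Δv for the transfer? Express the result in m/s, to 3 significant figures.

Δv_total ≈ 1220 m/s

r₁ = 2440 + 262.4 = 2702.4 km = 2.7024×10⁶ m.
r₂ = 2440 + 7110 = 9550.0 km = 9.5500×10⁶ m.
Transfer ellipse a_t = (r₁ + r₂)/2 = 6.126×10⁶ m.
At r₁: circular v_c1 = √(μ/r₁) = 2855 m/s; transfer-periherm v_p = √[μ(2/r₁ − 1/a_t)] = 3565 m/s.
Δv₁ = v_p − v_c1 = 709.7 m/s.
At r₂: circular v_c2 = √(μ/r₂) = 1519 m/s; transfer-apoherm v_a = √[μ(2/r₂ − 1/a_t)] = 1009 m/s.
Δv₂ = v_c2 − v_a = 510.1 m/s.
Total Δv = Δv₁ + Δv₂ = 1220 m/s.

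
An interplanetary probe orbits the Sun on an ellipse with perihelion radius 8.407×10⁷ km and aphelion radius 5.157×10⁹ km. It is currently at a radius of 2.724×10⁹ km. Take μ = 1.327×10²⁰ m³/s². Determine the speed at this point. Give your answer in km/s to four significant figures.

v ≈ 6.840 km/s

Semi-major axis a = (r_p + r_a)/2 = 2.6205×10⁹ km = 2.621×10¹² m.
Vis-viva: v² = μ(2/r − 1/a) = 1.327×10²⁰ × (7.342×10⁻¹³ − 3.816×10⁻¹³) = 4.679×10⁷ m²/s².
v = 6840 m/s = 6.840 km/s.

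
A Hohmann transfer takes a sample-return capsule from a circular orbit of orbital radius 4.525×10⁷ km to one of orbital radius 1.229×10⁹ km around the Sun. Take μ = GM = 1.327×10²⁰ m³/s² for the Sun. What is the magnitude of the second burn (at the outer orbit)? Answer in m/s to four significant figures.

Δv ≈ 7622 m/s

r₁ = 4.525×10⁷ km = 4.525×10¹⁰ m.
r₂ = 1.229×10⁹ km = 1.229×10¹² m.
Transfer ellipse a_t = (r₁ + r₂)/2 = 6.371×10¹¹ m.
At r₁: circular v_c1 = √(μ/r₁) = 54150 m/s; transfer-perihelion v_p = √[μ(2/r₁ − 1/a_t)] = 75210 m/s.
At r₂: circular v_c2 = √(μ/r₂) = 10390 m/s; transfer-aphelion v_a = √[μ(2/r₂ − 1/a_t)] = 2769 m/s.
Δv₂ = v_c2 − v_a = 7622 m/s.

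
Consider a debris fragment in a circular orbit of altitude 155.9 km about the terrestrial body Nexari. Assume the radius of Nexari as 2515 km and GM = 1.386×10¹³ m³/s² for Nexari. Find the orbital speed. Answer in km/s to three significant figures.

v ≈ 2.28 km/s

r = 2515 + 155.9 = 2670.9 km = 2.6709×10⁶ m.
For a circular orbit v = √(μ/r) = √(1.386×10¹³ / 2.671×10⁶) = √(5.189×10⁶) = 2278 m/s.
That is 2.278 km/s.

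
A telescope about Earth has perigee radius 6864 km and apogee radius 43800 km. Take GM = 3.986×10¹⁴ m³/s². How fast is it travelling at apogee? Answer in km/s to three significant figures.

v ≈ 1.57 km/s

Semi-major axis a = (r_p + r_a)/2 = 25332 km = 2.533×10⁷ m.
Vis-viva: v² = μ(2/r − 1/a) = 3.986×10¹⁴ × (4.566×10⁻⁸ − 3.948×10⁻⁸) = 2.466×10⁶ m²/s².
v = 1570 m/s = 1.570 km/s.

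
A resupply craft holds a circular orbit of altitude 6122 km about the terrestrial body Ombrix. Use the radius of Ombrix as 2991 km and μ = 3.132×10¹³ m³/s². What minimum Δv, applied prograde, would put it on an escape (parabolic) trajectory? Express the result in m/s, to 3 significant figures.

Δv ≈ 768 m/s

r = 2991 + 6122 = 9113.0 km = 9.1130×10⁶ m.
Circular speed v_c = √(μ/r) = 1854 m/s.
Escape speed v_esc = √(2μ/r) = √2 × v_c = 2622 m/s.
Δv = v_esc − v_c = 767.9 m/s.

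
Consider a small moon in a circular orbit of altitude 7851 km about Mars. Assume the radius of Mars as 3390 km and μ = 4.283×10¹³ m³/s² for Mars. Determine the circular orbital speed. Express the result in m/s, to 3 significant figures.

r = 3390 + 7851 = 11241 km = 1.1241×10⁷ m.
For a circular orbit v = √(μ/r) = √(4.283×10¹³ / 1.124×10⁷) = √(3.810×10⁶) = 1952 m/s.

v ≈ 1950 m/s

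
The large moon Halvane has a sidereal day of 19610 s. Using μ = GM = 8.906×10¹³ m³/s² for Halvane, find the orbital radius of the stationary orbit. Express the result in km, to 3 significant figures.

A synchronous orbit has period T, so by Kepler's third law a = (μT²/4π²)^(1/3).
μT²/4π² = 8.906×10¹³ × (1.961×10⁴)² / 39.48 = 8.675×10²⁰ m³.
a = 9.537×10⁶ m = 9537.3 km.

r_sync ≈ 9540 km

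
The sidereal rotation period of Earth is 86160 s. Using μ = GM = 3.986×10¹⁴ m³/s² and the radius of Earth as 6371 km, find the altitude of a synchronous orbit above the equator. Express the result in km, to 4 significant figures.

h_sync ≈ 35790 km

A synchronous orbit has period T, so by Kepler's third law a = (μT²/4π²)^(1/3).
μT²/4π² = 3.986×10¹⁴ × (8.616×10⁴)² / 39.48 = 7.495×10²² m³.
a = 4.216×10⁷ m = 42163 km.
Altitude h = a − R = 42163 − 6371 = 35792 km.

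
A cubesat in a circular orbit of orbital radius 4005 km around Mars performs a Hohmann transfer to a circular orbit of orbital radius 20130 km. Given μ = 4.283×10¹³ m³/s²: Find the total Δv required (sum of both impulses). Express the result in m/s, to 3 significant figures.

Δv_total ≈ 1570 m/s

r₁ = 4005 km = 4.005×10⁶ m.
r₂ = 20130 km = 2.013×10⁷ m.
Transfer ellipse a_t = (r₁ + r₂)/2 = 1.207×10⁷ m.
At r₁: circular v_c1 = √(μ/r₁) = 3270 m/s; transfer-periapsis v_p = √[μ(2/r₁ − 1/a_t)] = 4224 m/s.
Δv₁ = v_p − v_c1 = 953.4 m/s.
At r₂: circular v_c2 = √(μ/r₂) = 1459 m/s; transfer-apoapsis v_a = √[μ(2/r₂ − 1/a_t)] = 840.3 m/s.
Δv₂ = v_c2 − v_a = 618.3 m/s.
Total Δv = Δv₁ + Δv₂ = 1572 m/s.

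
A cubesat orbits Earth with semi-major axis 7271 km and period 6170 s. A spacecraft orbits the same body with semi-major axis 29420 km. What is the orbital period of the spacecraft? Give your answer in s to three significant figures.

T₂ ≈ 50200 s

Kepler's third law: T² ∝ a³, so T₂ = T₁ (a₂/a₁)^(3/2).
a₂/a₁ = 4.046, (a₂/a₁)^(3/2) = 8.139.
T₂ = 6170 × 8.139 = 50220 s.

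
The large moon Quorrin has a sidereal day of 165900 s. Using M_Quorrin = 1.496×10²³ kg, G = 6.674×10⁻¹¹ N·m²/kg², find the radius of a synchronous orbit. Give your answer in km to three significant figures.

μ = GM = 6.674×10⁻¹¹ × 1.496×10²³ = 9.984×10¹² m³/s².
A synchronous orbit has period T, so by Kepler's third law a = (μT²/4π²)^(1/3).
μT²/4π² = 9.984×10¹² × (1.659×10⁵)² / 39.48 = 6.961×10²¹ m³.
a = 1.909×10⁷ m = 19093 km.

r_sync ≈ 19100 km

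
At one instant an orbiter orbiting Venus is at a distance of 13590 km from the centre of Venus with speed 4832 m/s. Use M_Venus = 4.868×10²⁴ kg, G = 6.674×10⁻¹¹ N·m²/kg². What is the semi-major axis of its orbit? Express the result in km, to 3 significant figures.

μ = GM = 6.674×10⁻¹¹ × 4.868×10²⁴ = 3.249×10¹⁴ m³/s².
r = 1.359×10⁷ m.
Vis-viva rearranged: 1/a = 2/r − v²/μ = 1.472×10⁻⁷ − 7.186×10⁻⁸ = 7.530×10⁻⁸ m⁻¹.
a = 1.328×10⁷ m = 13280 km.

a ≈ 13300 km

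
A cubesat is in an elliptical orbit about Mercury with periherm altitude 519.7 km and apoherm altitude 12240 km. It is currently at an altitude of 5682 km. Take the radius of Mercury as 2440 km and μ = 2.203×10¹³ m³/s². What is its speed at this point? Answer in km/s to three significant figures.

v ≈ 1.71 km/s

r_p = 2440 + 519.7 = 2959.7 km = 2.9597×10⁶ m.
r_a = 2440 + 12240 = 14680 km = 1.4680×10⁷ m.
r = 2440 + 5682 = 8122.0 km = 8.122×10⁶ m.
Semi-major axis a = (r_p + r_a)/2 = 8819.9 km = 8.820×10⁶ m.
Vis-viva: v² = μ(2/r − 1/a) = 2.203×10¹³ × (2.462×10⁻⁷ − 1.134×10⁻⁷) = 2.927×10⁶ m²/s².
v = 1711 m/s = 1.711 km/s.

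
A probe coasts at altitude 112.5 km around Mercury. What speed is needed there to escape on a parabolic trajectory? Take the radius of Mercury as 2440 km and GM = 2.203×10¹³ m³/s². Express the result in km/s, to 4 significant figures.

r = 2440 + 112.5 = 2552.5 km = 2.5525×10⁶ m.
Escape speed v_esc = √(2μ/r) = √(2 × 2.203×10¹³ / 2.552×10⁶) = √(1.726×10⁷) = 4155 m/s.
= 4.155 km/s.

v_esc ≈ 4.155 km/s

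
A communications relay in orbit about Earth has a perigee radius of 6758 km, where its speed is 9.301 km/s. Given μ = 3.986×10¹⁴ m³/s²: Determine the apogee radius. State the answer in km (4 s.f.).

r_p = 6.758×10⁶ m.
Specific energy ε = v²/2 − μ/r = -1.573×10⁷ J/kg, so a = −μ/(2ε) = 1.267×10⁷ m.
The apsides satisfy r_p + r_a = 2a, so the apogee radius is 2a − r_p = 1.859×10⁷ m = 18586 km.

apogee radius ≈ 18590 km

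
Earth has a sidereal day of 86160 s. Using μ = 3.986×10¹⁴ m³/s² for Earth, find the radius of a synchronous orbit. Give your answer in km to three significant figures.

r_sync ≈ 42200 km

A synchronous orbit has period T, so by Kepler's third law a = (μT²/4π²)^(1/3).
μT²/4π² = 3.986×10¹⁴ × (8.616×10⁴)² / 39.48 = 7.495×10²² m³.
a = 4.216×10⁷ m = 42163 km.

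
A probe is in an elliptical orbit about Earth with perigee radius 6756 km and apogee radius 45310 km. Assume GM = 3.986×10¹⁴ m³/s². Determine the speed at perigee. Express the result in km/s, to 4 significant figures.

Semi-major axis a = (r_p + r_a)/2 = 26033 km = 2.603×10⁷ m.
Vis-viva: v² = μ(2/r − 1/a) = 3.986×10¹⁴ × (2.960×10⁻⁷ − 3.841×10⁻⁸) = 1.027×10⁸ m²/s².
v = 10130 m/s = 10.13 km/s.

v ≈ 10.13 km/s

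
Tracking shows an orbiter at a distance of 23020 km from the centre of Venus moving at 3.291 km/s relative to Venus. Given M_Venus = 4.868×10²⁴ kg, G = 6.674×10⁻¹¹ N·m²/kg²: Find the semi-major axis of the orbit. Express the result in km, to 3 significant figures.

a ≈ 18700 km

μ = GM = 6.674×10⁻¹¹ × 4.868×10²⁴ = 3.249×10¹⁴ m³/s².
r = 2.302×10⁷ m.
Vis-viva rearranged: 1/a = 2/r − v²/μ = 8.688×10⁻⁸ − 3.334×10⁻⁸ = 5.354×10⁻⁸ m⁻¹.
a = 1.868×10⁷ m = 18676 km.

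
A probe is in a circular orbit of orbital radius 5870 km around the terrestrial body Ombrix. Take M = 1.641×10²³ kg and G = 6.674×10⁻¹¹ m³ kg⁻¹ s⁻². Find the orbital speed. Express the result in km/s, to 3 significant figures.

v ≈ 1.37 km/s

μ = GM = 6.674×10⁻¹¹ × 1.641×10²³ = 1.095×10¹³ m³/s².
r = 5870 km = 5.870×10⁶ m.
For a circular orbit v = √(μ/r) = √(1.095×10¹³ / 5.870×10⁶) = √(1.866×10⁶) = 1366 m/s.
That is 1.366 km/s.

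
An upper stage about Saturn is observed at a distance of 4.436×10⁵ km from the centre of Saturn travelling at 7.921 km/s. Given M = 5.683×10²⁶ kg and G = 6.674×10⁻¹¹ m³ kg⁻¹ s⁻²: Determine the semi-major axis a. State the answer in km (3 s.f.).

μ = GM = 6.674×10⁻¹¹ × 5.683×10²⁶ = 3.793×10¹⁶ m³/s².
r = 4.436×10⁸ m.
Vis-viva rearranged: 1/a = 2/r − v²/μ = 4.509×10⁻⁹ − 1.654×10⁻⁹ = 2.854×10⁻⁹ m⁻¹.
a = 3.503×10⁸ m = 3.5034×10⁵ km.

a ≈ 3.50×10⁵ km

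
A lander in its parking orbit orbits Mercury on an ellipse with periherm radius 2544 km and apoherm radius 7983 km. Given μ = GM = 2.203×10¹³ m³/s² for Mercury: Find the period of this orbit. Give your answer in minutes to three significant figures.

Semi-major axis a = (r_p + r_a)/2 = (2544.0 + 7983.0)/2 = 5263.5 km = 5.264×10⁶ m.
By Kepler's third law T = 2π√(a³/μ) = 2π × 2.573×10³ = 1.617×10⁴ s.
= 269.4 minutes.

T ≈ 269 minutes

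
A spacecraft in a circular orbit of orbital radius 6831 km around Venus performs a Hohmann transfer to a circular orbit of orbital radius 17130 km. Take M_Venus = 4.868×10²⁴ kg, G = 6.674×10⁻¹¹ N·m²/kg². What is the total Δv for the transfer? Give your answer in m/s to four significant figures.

Δv_total ≈ 2417 m/s

μ = GM = 6.674×10⁻¹¹ × 4.868×10²⁴ = 3.249×10¹⁴ m³/s².
r₁ = 6831 km = 6.831×10⁶ m.
r₂ = 17130 km = 1.713×10⁷ m.
Transfer ellipse a_t = (r₁ + r₂)/2 = 1.198×10⁷ m.
At r₁: circular v_c1 = √(μ/r₁) = 6896 m/s; transfer-periapsis v_p = √[μ(2/r₁ − 1/a_t)] = 8246 m/s.
Δv₁ = v_p − v_c1 = 1350 m/s.
At r₂: circular v_c2 = √(μ/r₂) = 4355 m/s; transfer-apoapsis v_a = √[μ(2/r₂ − 1/a_t)] = 3288 m/s.
Δv₂ = v_c2 − v_a = 1067 m/s.
Total Δv = Δv₁ + Δv₂ = 2417 m/s.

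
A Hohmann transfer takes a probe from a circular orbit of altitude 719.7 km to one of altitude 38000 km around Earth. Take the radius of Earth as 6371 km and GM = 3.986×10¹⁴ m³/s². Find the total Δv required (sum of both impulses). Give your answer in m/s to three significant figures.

r₁ = 6371 + 719.7 = 7090.7 km = 7.0907×10⁶ m.
r₂ = 6371 + 38000 = 44371 km = 4.4371×10⁷ m.
Transfer ellipse a_t = (r₁ + r₂)/2 = 2.573×10⁷ m.
At r₁: circular v_c1 = √(μ/r₁) = 7498 m/s; transfer-perigee v_p = √[μ(2/r₁ − 1/a_t)] = 9846 m/s.
Δv₁ = v_p − v_c1 = 2348 m/s.
At r₂: circular v_c2 = √(μ/r₂) = 2997 m/s; transfer-apogee v_a = √[μ(2/r₂ − 1/a_t)] = 1573 m/s.
Δv₂ = v_c2 − v_a = 1424 m/s.
Total Δv = Δv₁ + Δv₂ = 3772 m/s.

Δv_total ≈ 3770 m/s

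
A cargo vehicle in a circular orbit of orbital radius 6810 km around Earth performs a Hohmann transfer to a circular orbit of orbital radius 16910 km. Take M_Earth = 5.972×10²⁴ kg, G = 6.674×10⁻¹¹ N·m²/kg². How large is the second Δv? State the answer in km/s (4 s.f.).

Δv ≈ 1.176 km/s

μ = GM = 6.674×10⁻¹¹ × 5.972×10²⁴ = 3.986×10¹⁴ m³/s².
r₁ = 6810 km = 6.810×10⁶ m.
r₂ = 16910 km = 1.691×10⁷ m.
Transfer ellipse a_t = (r₁ + r₂)/2 = 1.186×10⁷ m.
At r₁: circular v_c1 = √(μ/r₁) = 7650 m/s; transfer-perigee v_p = √[μ(2/r₁ − 1/a_t)] = 9135 m/s.
At r₂: circular v_c2 = √(μ/r₂) = 4855 m/s; transfer-apogee v_a = √[μ(2/r₂ − 1/a_t)] = 3679 m/s.
Δv₂ = v_c2 − v_a = 1176 m/s.
= 1.176 km/s.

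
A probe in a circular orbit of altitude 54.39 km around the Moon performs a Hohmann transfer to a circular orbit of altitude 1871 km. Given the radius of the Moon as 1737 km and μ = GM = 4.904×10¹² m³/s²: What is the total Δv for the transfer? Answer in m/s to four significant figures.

r₁ = 1737 + 54.39 = 1791.4 km = 1.7914×10⁶ m.
r₂ = 1737 + 1871 = 3608.0 km = 3.6080×10⁶ m.
Transfer ellipse a_t = (r₁ + r₂)/2 = 2.700×10⁶ m.
At r₁: circular v_c1 = √(μ/r₁) = 1655 m/s; transfer-perilune v_p = √[μ(2/r₁ − 1/a_t)] = 1913 m/s.
Δv₁ = v_p − v_c1 = 258.2 m/s.
At r₂: circular v_c2 = √(μ/r₂) = 1166 m/s; transfer-apolune v_a = √[μ(2/r₂ − 1/a_t)] = 949.7 m/s.
Δv₂ = v_c2 − v_a = 216.2 m/s.
Total Δv = Δv₁ + Δv₂ = 474.4 m/s.

Δv_total ≈ 474.4 m/s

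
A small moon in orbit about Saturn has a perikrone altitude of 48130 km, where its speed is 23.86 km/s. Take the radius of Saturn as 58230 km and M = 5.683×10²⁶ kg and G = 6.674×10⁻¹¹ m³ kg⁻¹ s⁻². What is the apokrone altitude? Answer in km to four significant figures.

apokrone altitude ≈ 3.625×10⁵ km

μ = GM = 6.674×10⁻¹¹ × 5.683×10²⁶ = 3.793×10¹⁶ m³/s².
r_p = 58230 + 48130 = 1.0636×10⁵ km = 1.064×10⁸ m.
Specific energy ε = v²/2 − μ/r = -7.195×10⁷ J/kg, so a = −μ/(2ε) = 2.636×10⁸ m.
The apsides satisfy r_p + r_a = 2a, so the apokrone radius is 2a − r_p = 4.208×10⁸ m = 4.2076×10⁵ km.
Apokrone altitude = 4.2076×10⁵ − 58230 = 3.6253×10⁵ km.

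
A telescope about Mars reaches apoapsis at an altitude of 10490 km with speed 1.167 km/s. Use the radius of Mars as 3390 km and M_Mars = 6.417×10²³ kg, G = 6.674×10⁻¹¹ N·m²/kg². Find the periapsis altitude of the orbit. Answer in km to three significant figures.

periapsis altitude ≈ 541 km

μ = GM = 6.674×10⁻¹¹ × 6.417×10²³ = 4.283×10¹³ m³/s².
r_a = 3390 + 10490 = 13880 km = 1.388×10⁷ m.
Specific energy ε = v²/2 − μ/r = -2.405×10⁶ J/kg, so a = −μ/(2ε) = 8.905×10⁶ m.
The apsides satisfy r_p + r_a = 2a, so the periapsis radius is 2a − r_a = 3.931×10⁶ m = 3930.6 km.
Periapsis altitude = 3930.6 − 3390 = 540.63 km.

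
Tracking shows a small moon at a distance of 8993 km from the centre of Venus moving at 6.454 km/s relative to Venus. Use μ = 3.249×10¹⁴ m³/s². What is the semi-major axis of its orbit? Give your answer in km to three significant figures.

a ≈ 10600 km

r = 8.993×10⁶ m.
Specific orbital energy ε = v²/2 − μ/r = (6454)²/2 − 3.249×10¹⁴/8.993×10⁶ = -1.530×10⁷ J/kg.
Since ε = −μ/(2a), a = −μ/(2ε) = 1.062×10⁷ m = 10617 km.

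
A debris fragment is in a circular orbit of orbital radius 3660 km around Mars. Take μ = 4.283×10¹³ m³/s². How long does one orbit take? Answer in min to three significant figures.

r = 3660 km = 3.660×10⁶ m.
Kepler's third law: T = 2π√(r³/μ) = 2π√((3.660×10⁶)³ / 4.283×10¹³).
r³/μ = 1.145×10⁶ s², so T = 2π × 1.070×10³ = 6.722×10³ s.
Converting: 6.722×10³ s ÷ 60.00 = 112.0 min.

T ≈ 112 min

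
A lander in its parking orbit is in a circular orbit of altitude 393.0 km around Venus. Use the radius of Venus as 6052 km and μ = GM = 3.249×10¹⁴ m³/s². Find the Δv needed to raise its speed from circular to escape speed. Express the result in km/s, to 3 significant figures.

Δv ≈ 2.94 km/s

r = 6052 + 393.0 = 6445.0 km = 6.4450×10⁶ m.
Circular speed v_c = √(μ/r) = 7100 m/s.
Escape speed v_esc = √(2μ/r) = √2 × v_c = 10040 m/s.
Δv = v_esc − v_c = 2941 m/s = 2.941 km/s.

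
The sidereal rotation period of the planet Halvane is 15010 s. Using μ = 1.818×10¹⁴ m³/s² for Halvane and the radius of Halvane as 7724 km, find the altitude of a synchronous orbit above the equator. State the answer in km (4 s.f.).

A synchronous orbit has period T, so by Kepler's third law a = (μT²/4π²)^(1/3).
μT²/4π² = 1.818×10¹⁴ × (1.501×10⁴)² / 39.48 = 1.038×10²¹ m³.
a = 1.012×10⁷ m = 10124 km.
Altitude h = a − R = 10124 − 7724 = 2399.5 km.

h_sync ≈ 2400 km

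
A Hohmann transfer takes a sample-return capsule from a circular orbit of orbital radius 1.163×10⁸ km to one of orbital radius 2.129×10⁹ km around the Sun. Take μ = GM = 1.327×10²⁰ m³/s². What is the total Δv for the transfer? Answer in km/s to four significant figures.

Δv_total ≈ 18.09 km/s

r₁ = 1.163×10⁸ km = 1.163×10¹¹ m.
r₂ = 2.129×10⁹ km = 2.129×10¹² m.
Transfer ellipse a_t = (r₁ + r₂)/2 = 1.123×10¹² m.
At r₁: circular v_c1 = √(μ/r₁) = 33780 m/s; transfer-perihelion v_p = √[μ(2/r₁ − 1/a_t)] = 46520 m/s.
Δv₁ = v_p − v_c1 = 12740 m/s.
At r₂: circular v_c2 = √(μ/r₂) = 7895 m/s; transfer-aphelion v_a = √[μ(2/r₂ − 1/a_t)] = 2541 m/s.
Δv₂ = v_c2 − v_a = 5354 m/s.
Total Δv = Δv₁ + Δv₂ = 18090 m/s = 18.09 km/s.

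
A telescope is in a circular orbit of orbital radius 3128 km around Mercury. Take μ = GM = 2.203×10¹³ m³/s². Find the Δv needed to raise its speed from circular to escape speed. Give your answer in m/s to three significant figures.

r = 3128 km = 3.128×10⁶ m.
Circular speed v_c = √(μ/r) = 2654 m/s.
Escape speed v_esc = √(2μ/r) = √2 × v_c = 3753 m/s.
Δv = v_esc − v_c = 1099 m/s.

Δv ≈ 1100 m/s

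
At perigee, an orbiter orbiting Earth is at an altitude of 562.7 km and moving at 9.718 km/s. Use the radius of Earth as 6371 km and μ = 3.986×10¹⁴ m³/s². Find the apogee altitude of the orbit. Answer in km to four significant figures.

apogee altitude ≈ 25520 km

r_p = 6371 + 562.7 = 6933.7 km = 6.934×10⁶ m.
Specific energy ε = v²/2 − μ/r = -1.027×10⁷ J/kg, so a = −μ/(2ε) = 1.941×10⁷ m.
The apsides satisfy r_p + r_a = 2a, so the apogee radius is 2a − r_p = 3.189×10⁷ m = 31888 km.
Apogee altitude = 31888 − 6371 = 25517 km.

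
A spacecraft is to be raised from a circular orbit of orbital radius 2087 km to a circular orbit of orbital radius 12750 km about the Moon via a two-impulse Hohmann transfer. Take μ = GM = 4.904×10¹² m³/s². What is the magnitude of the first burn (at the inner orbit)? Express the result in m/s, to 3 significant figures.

r₁ = 2087 km = 2.087×10⁶ m.
r₂ = 12750 km = 1.275×10⁷ m.
Transfer ellipse a_t = (r₁ + r₂)/2 = 7.418×10⁶ m.
At r₁: circular v_c1 = √(μ/r₁) = 1533 m/s; transfer-perilune v_p = √[μ(2/r₁ − 1/a_t)] = 2010 m/s.
Δv₁ = v_p − v_c1 = 476.7 m/s.

Δv ≈ 477 m/s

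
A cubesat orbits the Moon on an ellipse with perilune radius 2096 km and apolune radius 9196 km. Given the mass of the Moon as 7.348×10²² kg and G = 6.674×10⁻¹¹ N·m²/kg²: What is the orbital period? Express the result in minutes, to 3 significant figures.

μ = GM = 6.674×10⁻¹¹ × 7.348×10²² = 4.904×10¹² m³/s².
Semi-major axis a = (r_p + r_a)/2 = (2096.0 + 9196.0)/2 = 5646.0 km = 5.646×10⁶ m.
By Kepler's third law T = 2π√(a³/μ) = 2π × 6.058×10³ = 3.806×10⁴ s.
= 634.4 minutes.

T ≈ 634 minutes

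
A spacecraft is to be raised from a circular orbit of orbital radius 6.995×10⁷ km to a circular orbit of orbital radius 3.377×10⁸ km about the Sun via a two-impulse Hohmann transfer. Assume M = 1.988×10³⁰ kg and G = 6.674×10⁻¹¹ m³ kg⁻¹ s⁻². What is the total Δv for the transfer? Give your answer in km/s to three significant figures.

μ = GM = 6.674×10⁻¹¹ × 1.988×10³⁰ = 1.327×10²⁰ m³/s².
r₁ = 6.995×10⁷ km = 6.995×10¹⁰ m.
r₂ = 3.377×10⁸ km = 3.377×10¹¹ m.
Transfer ellipse a_t = (r₁ + r₂)/2 = 2.038×10¹¹ m.
At r₁: circular v_c1 = √(μ/r₁) = 43550 m/s; transfer-perihelion v_p = √[μ(2/r₁ − 1/a_t)] = 56060 m/s.
Δv₁ = v_p − v_c1 = 12510 m/s.
At r₂: circular v_c2 = √(μ/r₂) = 19820 m/s; transfer-aphelion v_a = √[μ(2/r₂ − 1/a_t)] = 11610 m/s.
Δv₂ = v_c2 − v_a = 8210 m/s.
Total Δv = Δv₁ + Δv₂ = 20720 m/s = 20.72 km/s.

Δv_total ≈ 20.7 km/s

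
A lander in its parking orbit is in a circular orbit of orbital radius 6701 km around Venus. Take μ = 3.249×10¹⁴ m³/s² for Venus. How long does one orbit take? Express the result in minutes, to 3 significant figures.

T ≈ 101 minutes

r = 6701 km = 6.701×10⁶ m.
Kepler's third law: T = 2π√(r³/μ) = 2π√((6.701×10⁶)³ / 3.249×10¹⁴).
r³/μ = 9.261×10⁵ s², so T = 2π × 9.624×10² = 6.047×10³ s.
Converting: 6.047×10³ s ÷ 60.00 = 100.8 minutes.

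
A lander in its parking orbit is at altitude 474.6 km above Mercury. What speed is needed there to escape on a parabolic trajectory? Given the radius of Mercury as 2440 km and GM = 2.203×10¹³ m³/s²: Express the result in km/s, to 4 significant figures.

v_esc ≈ 3.888 km/s

r = 2440 + 474.6 = 2914.6 km = 2.9146×10⁶ m.
Escape speed v_esc = √(2μ/r) = √(2 × 2.203×10¹³ / 2.915×10⁶) = √(1.512×10⁷) = 3888 m/s.
= 3.888 km/s.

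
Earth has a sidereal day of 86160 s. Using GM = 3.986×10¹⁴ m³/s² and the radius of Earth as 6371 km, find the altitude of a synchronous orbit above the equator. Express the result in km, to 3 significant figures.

A synchronous orbit has period T, so by Kepler's third law a = (μT²/4π²)^(1/3).
μT²/4π² = 3.986×10¹⁴ × (8.616×10⁴)² / 39.48 = 7.495×10²² m³.
a = 4.216×10⁷ m = 42163 km.
Altitude h = a − R = 42163 − 6371 = 35792 km.

h_sync ≈ 35800 km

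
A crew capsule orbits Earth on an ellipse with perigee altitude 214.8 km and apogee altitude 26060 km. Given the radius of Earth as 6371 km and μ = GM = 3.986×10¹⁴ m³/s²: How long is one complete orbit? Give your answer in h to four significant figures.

T ≈ 7.533 h

r_p = 6371 + 214.8 = 6585.8 km = 6.5858×10⁶ m.
r_a = 6371 + 26060 = 32431 km = 3.2431×10⁷ m.
Semi-major axis a = (r_p + r_a)/2 = (6585.8 + 32431)/2 = 19508 km = 1.951×10⁷ m.
By Kepler's third law T = 2π√(a³/μ) = 2π × 4.316×10³ = 2.712×10⁴ s.
= 7.533 h.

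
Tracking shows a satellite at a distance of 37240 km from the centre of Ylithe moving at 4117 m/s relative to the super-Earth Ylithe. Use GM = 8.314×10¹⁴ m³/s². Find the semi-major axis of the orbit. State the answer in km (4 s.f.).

r = 3.724×10⁷ m.
Vis-viva rearranged: 1/a = 2/r − v²/μ = 5.371×10⁻⁸ − 2.039×10⁻⁸ = 3.332×10⁻⁸ m⁻¹.
a = 3.001×10⁷ m = 30013 km.

a ≈ 30010 km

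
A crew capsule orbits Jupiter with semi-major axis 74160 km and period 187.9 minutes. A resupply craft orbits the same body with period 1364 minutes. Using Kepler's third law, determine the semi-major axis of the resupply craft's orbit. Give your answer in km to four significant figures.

Kepler's third law: a³ ∝ T², so a₂ = a₁ (T₂/T₁)^(2/3).
T₂/T₁ = 7.259, (T₂/T₁)^(2/3) = 3.749.
a₂ = 74160 × 3.749 = 2.780×10⁵ km.

a₂ ≈ 2.780×10⁵ km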